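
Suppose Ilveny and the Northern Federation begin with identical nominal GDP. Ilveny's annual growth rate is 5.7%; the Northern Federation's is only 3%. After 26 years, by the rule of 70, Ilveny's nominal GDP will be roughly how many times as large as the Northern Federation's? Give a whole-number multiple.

Rate gap = 5.7% − 3% = 2.7 points.
The ratio doubles every 70/2.7 ≈ 25.93 years.
26/25.93 ≈ 1.00 doublings → ratio ≈ 2^1.00 ≈ 2.

about 2 times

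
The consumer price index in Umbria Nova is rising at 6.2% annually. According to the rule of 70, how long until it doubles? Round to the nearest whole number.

around 11 years

70/6.2 ≈ 11.29, so it doubles roughly every 11 years.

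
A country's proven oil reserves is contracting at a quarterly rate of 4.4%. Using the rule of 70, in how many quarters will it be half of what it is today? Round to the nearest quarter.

roughly 16 quarters

The rule works in reverse for decay: 70/4.4 ≈ 15.91 quarters to halve.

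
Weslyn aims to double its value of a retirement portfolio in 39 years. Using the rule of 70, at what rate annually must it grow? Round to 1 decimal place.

70 / 39 ≈ 1.79, so about 1.8% annually.

1.8% annually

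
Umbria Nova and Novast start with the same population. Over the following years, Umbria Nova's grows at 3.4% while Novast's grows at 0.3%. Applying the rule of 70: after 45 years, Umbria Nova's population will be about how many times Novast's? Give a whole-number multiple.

about 4 times

Rate gap = 3.4% − 0.3% = 3.1 points.
The ratio doubles every 70/3.1 ≈ 22.58 years.
45/22.58 ≈ 1.99 doublings → ratio ≈ 2^1.99 ≈ 4.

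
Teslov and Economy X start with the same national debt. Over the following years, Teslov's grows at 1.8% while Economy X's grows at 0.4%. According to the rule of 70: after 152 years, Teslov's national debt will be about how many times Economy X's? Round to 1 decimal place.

roughly 8.2 times

Rate gap = 1.8% − 0.4% = 1.4 points.
The ratio doubles every 70/1.4 ≈ 50.00 years.
152/50.00 ≈ 3.04 doublings → ratio ≈ 2^3.04 ≈ 8.2.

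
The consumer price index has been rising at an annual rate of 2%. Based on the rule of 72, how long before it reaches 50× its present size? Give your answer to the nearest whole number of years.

203 years

Doubling time ≈ 72/2 = 36.00 years.
50× is log₂ 50 ≈ 5.64 doublings, so ≈ 5.64 × 36.00 = 203 years.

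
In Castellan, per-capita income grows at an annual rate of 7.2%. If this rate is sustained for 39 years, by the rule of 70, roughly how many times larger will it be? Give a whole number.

Doubling time ≈ 70/7.2 = 9.72 years.
39/9.72 ≈ 4 doublings, so about 2^4 = 16×.

approximately 16 times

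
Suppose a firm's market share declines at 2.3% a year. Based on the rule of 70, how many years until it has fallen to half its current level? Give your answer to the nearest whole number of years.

roughly 30 years

Halving time ≈ 70 / 2.3 = 30.43 → 30 years.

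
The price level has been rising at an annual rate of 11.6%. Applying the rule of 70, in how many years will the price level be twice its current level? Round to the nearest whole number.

Doubling time ≈ 70 / 11.6 = 6.03 years.

≈ 6 years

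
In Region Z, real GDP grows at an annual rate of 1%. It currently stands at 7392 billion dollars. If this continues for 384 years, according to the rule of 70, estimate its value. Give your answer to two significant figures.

330000 billion dollars

Doubling time ≈ 70/1 = 70.00 years.
384 years is 384/70.00 ≈ 5.49 doublings, a factor of 2^5.49 ≈ 44.94.
7392 × 44.94 ≈ 330000 billion dollars.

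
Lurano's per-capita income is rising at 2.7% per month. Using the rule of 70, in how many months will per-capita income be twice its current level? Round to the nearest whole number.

At 2.7%, doubling takes about 70/2.7 = 25.93 months.

about 26 months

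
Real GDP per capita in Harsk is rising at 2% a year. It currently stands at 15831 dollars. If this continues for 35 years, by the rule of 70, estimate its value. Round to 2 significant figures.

approximately 32000 dollars

It doubles every 70/2 ≈ 35.00 years, so 35 years is 1.00 doublings.
2^1.00 ≈ 2.00; 15831 × 2.00 ≈ 32000 dollars.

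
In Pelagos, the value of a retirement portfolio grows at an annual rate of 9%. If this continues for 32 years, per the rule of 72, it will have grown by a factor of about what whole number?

about 16 times

72/9 ≈ 8.00 years per doubling.
32 years fits 4 doublings: 2^4 = 16.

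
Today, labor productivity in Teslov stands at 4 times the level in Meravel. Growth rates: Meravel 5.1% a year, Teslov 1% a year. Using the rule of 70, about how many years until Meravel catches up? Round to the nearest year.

34 years

Meravel gains on Teslov at 5.1% − 1% = 4.1 points a year.
At that relative rate the gap halves every 70/4.1 ≈ 17.07 years.
A 4 times gap closes after 2 halvings: 2 × 17.07 ≈ 34 years.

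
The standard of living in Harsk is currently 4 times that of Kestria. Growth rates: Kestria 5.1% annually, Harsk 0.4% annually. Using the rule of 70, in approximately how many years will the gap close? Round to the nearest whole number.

What matters is the difference: 4.7 pp.
Rule of 70 on the gap: the ratio halves every 70/4.7 ≈ 14.89 years.
A 4 times gap closes after 2 halvings: 2 × 14.89 ≈ 30 years.

about 30 years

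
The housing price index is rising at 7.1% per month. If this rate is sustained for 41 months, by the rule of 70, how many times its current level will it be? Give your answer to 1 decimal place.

Doubles every ≈ 9.86 months (70/7.1).
41 months is 4.16 doublings; 2^4.16 ≈ 17.9×.

≈ 17.9 times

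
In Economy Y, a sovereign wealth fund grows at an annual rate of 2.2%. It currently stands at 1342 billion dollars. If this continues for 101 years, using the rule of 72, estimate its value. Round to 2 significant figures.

around 11000 billion dollars

It doubles every 72/2.2 ≈ 32.73 years, so 101 years is 3.09 doublings.
2^3.09 ≈ 8.51; 1342 × 8.51 ≈ 11000 billion dollars.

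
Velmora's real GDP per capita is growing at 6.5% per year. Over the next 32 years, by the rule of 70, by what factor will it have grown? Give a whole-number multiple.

At 6.5% one doubling takes ≈ 10.77 years; 32 years is 3 of them, so ×8.

≈ 8 times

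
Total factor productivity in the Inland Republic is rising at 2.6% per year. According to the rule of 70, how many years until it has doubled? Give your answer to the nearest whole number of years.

Doubling time ≈ 70 / 2.6 = 26.92 years.

around 27 years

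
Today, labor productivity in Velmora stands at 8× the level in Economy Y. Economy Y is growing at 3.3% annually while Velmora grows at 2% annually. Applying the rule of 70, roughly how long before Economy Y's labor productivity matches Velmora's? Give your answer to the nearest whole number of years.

around 162 years

Economy Y gains on Velmora at 3.3% − 2% = 1.3 points a year.
At that relative rate the gap halves every 70/1.3 ≈ 53.85 years.
An 8× gap closes after 3 halvings: 3 × 53.85 ≈ 162 years.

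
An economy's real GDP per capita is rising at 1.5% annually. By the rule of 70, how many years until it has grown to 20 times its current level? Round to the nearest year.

approximately 202 years

Doubling time ≈ 70/1.5 = 46.67 years.
Reaching 20× takes log₂(20) ≈ 4.32 doublings.
4.32 × 46.67 ≈ 202 years.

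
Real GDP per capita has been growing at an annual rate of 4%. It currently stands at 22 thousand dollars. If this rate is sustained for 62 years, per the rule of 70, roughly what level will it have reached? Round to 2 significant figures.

Doubling time ≈ 70/4 = 17.50 years.
62 years is 62/17.50 ≈ 3.54 doublings, a factor of 2^3.54 ≈ 11.63.
22 × 11.63 ≈ 260 thousand dollars.

around 260 thousand dollars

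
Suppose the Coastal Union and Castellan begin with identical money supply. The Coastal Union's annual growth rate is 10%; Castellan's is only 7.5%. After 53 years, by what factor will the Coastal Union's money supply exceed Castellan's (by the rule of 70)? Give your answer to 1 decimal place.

about 3.7 times

Rate gap = 10% − 7.5% = 2.5 points.
The ratio doubles every 70/2.5 ≈ 28.00 years.
53/28.00 ≈ 1.89 doublings → ratio ≈ 2^1.89 ≈ 3.7.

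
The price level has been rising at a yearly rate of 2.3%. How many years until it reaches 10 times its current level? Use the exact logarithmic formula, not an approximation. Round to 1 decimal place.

t = ln(10) / ln(1 + 0.023) = 2.3026 / 0.022739 ≈ 101.26.

101.3 years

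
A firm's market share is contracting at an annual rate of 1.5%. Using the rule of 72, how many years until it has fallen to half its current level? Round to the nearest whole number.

Falling at 1.5%, it halves about every 72/1.5 = 48.00 years.

about 48 years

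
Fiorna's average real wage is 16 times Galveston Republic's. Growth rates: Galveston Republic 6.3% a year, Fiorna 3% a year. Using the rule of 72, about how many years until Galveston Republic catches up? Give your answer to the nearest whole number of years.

Galveston Republic gains on Fiorna at 6.3% − 3% = 3.3 points a year.
At that relative rate the gap halves every 72/3.3 ≈ 21.82 years.
A 16 times gap closes after 4 halvings: 4 × 21.82 ≈ 87 years.

87 years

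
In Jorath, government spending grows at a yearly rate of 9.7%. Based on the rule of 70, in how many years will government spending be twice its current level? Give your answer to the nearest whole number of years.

about 7 years

Doubling time ≈ 70 / 9.7 = 7.22 years.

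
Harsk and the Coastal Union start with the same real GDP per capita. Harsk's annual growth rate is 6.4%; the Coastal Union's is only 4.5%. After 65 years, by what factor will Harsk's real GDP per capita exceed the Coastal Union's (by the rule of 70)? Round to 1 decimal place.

Rate gap = 6.4% − 4.5% = 1.9 points.
The ratio doubles every 70/1.9 ≈ 36.84 years.
65/36.84 ≈ 1.76 doublings → ratio ≈ 2^1.76 ≈ 3.4.

≈ 3.4 times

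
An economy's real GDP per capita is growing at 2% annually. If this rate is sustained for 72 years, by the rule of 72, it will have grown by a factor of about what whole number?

approximately 4 times

72/2 ≈ 36.00 years per doubling.
72 years fits 2 doublings: 2^2 = 4.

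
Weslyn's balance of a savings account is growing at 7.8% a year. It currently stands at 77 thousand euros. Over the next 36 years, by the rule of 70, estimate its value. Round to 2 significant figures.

about 1200 thousand euros

It doubles every 70/7.8 ≈ 8.97 years, so 36 years is 4.01 doublings.
2^4.01 ≈ 16.11; 77 × 16.11 ≈ 1200 thousand euros.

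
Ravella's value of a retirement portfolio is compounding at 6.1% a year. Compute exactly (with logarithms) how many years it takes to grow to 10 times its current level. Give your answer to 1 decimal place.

t = ln(10) / ln(1 + 0.061) = 2.3026 / 0.059212 ≈ 38.89.

38.9 years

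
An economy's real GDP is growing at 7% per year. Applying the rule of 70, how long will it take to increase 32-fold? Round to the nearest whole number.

At 7% it doubles every 70/7 ≈ 10.00 years.
32 = 2^5, so 5 doublings → 50 years.

around 50 years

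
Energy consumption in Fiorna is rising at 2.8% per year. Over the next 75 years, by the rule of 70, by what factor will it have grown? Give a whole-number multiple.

At 2.8% one doubling takes ≈ 25.00 years; 75 years is 3 of them, so ×8.

8 times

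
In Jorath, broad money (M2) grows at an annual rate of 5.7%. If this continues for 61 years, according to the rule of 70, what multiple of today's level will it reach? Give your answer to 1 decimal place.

Doubles every ≈ 12.28 years (70/5.7).
61 years is 4.97 doublings; 2^4.97 ≈ 31.3×.

≈ 31.3 times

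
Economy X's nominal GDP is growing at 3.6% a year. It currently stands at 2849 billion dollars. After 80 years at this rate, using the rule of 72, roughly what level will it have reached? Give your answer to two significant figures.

about 46000 billion dollars

Doubling time ≈ 72/3.6 = 20.00 years.
80 years is 80/20.00 ≈ 4.00 doublings, a factor of 2^4.00 ≈ 16.00.
2849 × 16.00 ≈ 46000 billion dollars.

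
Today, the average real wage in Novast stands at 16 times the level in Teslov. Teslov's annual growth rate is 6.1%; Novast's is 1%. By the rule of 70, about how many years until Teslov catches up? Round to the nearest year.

55 years

Teslov gains on Novast at 6.1% − 1% = 5.1 points a year.
At that relative rate the gap halves every 70/5.1 ≈ 13.73 years.
A 16 times gap closes after 4 halvings: 4 × 13.73 ≈ 55 years.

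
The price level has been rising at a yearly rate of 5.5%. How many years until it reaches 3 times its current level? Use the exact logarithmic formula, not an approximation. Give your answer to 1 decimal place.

t = ln(3) / ln(1 + 0.055) = 1.0986 / 0.053541 ≈ 20.52.

20.5 years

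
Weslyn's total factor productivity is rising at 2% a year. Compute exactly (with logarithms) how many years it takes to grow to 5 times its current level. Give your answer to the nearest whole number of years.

t = ln(5) / ln(1 + 0.02) = 1.6094 / 0.019803 ≈ 81.27.
≈ 81 years.

81 years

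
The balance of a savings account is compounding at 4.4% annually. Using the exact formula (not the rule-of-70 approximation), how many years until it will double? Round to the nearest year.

16 years

t = ln(2) / ln(1 + 0.044) = 0.6931 / 0.043059 ≈ 16.10.
≈ 16 years.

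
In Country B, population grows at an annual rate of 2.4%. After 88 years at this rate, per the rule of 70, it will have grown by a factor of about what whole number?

Doubling time ≈ 70/2.4 = 29.17 years.
88/29.17 ≈ 3 doublings, so about 2^3 = 8×.

8 times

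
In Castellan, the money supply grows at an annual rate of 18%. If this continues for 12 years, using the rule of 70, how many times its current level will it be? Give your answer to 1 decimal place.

Doubles every ≈ 3.89 years (70/18).
12 years is 3.08 doublings; 2^3.08 ≈ 8.5×.

about 8.5 times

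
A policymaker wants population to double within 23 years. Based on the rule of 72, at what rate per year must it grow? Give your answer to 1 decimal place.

72 / 23 ≈ 3.13, so about 3.1% per year.

≈ 3.1% per year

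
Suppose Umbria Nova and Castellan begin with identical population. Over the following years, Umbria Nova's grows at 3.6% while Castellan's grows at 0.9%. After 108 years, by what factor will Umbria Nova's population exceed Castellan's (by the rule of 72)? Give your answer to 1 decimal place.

about 16.6 times

Rate gap = 3.6% − 0.9% = 2.7 points.
The ratio doubles every 72/2.7 ≈ 26.67 years.
108/26.67 ≈ 4.05 doublings → ratio ≈ 2^4.05 ≈ 16.6.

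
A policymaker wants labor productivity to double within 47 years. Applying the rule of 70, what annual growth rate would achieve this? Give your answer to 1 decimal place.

70 / 47 ≈ 1.49, so about 1.5% annually.

roughly 1.5% annually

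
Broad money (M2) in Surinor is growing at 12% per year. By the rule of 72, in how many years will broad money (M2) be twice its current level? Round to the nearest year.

around 6 years

At 12%, doubling takes about 72/12 = 6.00 years.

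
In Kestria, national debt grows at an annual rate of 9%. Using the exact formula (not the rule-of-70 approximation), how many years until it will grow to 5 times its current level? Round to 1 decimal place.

18.7 years

t = ln(5) / ln(1 + 0.09) = 1.6094 / 0.086178 ≈ 18.68.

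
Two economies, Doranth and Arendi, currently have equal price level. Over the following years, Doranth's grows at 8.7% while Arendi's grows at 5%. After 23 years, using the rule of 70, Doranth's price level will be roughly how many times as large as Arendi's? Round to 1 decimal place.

approximately 2.3 times

Only the 3.7-point difference matters.
70/3.7 ≈ 18.92 years per doubling of the ratio; 23 years gives 1.22 doublings, so ≈ 2.3×.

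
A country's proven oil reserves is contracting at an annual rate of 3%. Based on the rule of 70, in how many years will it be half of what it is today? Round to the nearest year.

23 years

The rule works in reverse for decay: 70/3 ≈ 23.33 years to halve.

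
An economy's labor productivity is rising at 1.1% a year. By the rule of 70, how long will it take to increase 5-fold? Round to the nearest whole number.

roughly 148 years

One doubling takes 70/1.1 = 63.64 years.
Reaching 5× takes log₂(5) ≈ 2.32 doublings.
2.32 × 63.64 ≈ 148 years.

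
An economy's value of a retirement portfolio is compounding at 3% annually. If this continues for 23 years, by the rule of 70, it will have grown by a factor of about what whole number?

70/3 ≈ 23.33 years per doubling.
23 years fits 1 doubling: 2^1 = 2.

approximately 2 times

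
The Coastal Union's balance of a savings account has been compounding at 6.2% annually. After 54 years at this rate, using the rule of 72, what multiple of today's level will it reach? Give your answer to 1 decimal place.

about 25.1 times

Doubling time ≈ 72/6.2 = 11.61 years.
54 years / 11.61 ≈ 4.65 doublings → factor 2^4.65 ≈ 25.1.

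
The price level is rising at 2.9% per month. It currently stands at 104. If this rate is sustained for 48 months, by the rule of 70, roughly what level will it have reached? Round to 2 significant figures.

It doubles every 70/2.9 ≈ 24.14 months, so 48 months is 1.99 doublings.
2^1.99 ≈ 3.97; 104 × 3.97 ≈ 410.

approximately 410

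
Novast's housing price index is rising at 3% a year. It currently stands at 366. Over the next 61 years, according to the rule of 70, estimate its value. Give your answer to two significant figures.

around 2200

It doubles every 70/3 ≈ 23.33 years, so 61 years is 2.61 doublings.
2^2.61 ≈ 6.11; 366 × 6.11 ≈ 2200.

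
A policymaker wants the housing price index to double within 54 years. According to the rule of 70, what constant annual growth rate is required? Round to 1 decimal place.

70 / 54 ≈ 1.30, so about 1.3% a year.

around 1.3% a year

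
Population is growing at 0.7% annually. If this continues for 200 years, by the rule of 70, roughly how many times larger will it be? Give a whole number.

around 4 times

Doubling time ≈ 70/0.7 = 100.00 years.
200/100.00 ≈ 2 doublings, so about 2^2 = 4×.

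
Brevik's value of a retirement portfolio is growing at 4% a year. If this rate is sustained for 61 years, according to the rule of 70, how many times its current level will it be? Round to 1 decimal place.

Doubles every ≈ 17.50 years (70/4).
61 years is 3.49 doublings; 2^3.49 ≈ 11.2×.

around 11.2 times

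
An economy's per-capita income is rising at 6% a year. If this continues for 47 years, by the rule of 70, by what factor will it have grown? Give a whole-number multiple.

At 6% one doubling takes ≈ 11.67 years; 47 years is 4 of them, so ×16.

around 16 times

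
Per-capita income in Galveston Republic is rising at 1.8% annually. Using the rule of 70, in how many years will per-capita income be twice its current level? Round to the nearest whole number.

around 39 years

70/1.8 ≈ 38.89, so it doubles roughly every 39 years.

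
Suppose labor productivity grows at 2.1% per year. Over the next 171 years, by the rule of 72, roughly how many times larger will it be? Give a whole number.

Doubling time ≈ 72/2.1 = 34.29 years.
171/34.29 ≈ 5 doublings, so about 2^5 = 32×.

approximately 32 times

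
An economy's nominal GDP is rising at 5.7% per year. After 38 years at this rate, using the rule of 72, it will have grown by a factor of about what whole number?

72/5.7 ≈ 12.63 years per doubling.
38 years fits 3 doublings: 2^3 = 8.

roughly 8 times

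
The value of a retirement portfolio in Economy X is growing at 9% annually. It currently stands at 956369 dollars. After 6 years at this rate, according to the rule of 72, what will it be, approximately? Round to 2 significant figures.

roughly 1600000 dollars

Doubling time ≈ 72/9 = 8.00 years.
6 years is 6/8.00 ≈ 0.75 doublings, a factor of 2^0.75 ≈ 1.68.
956369 × 1.68 ≈ 1600000 dollars.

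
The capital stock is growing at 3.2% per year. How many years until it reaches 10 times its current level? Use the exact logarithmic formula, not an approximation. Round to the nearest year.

73 years

t = ln(10) / ln(1 + 0.032) = 2.3026 / 0.031499 ≈ 73.10.
≈ 73 years.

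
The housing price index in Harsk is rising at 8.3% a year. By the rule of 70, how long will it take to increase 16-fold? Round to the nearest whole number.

34 years

At 8.3% it doubles every 70/8.3 ≈ 8.43 years.
16× is 4 doublings, so 4 × 8.43 ≈ 34 years.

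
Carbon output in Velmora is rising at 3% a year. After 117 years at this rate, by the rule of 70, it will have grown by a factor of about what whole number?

≈ 32 times

Doubling time ≈ 70/3 = 23.33 years.
117/23.33 ≈ 5 doublings, so about 2^5 = 32×.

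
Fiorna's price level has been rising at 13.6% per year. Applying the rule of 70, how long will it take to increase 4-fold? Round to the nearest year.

One doubling takes 70/13.6 = 5.15 years.
4× is 2 doublings, so 2 × 5.15 ≈ 10 years.

10 years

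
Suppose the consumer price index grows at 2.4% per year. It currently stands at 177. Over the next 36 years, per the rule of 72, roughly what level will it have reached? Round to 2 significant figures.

≈ 410

Doubling time ≈ 72/2.4 = 30.00 years.
36 years is 36/30.00 ≈ 1.20 doublings, a factor of 2^1.20 ≈ 2.30.
177 × 2.30 ≈ 410.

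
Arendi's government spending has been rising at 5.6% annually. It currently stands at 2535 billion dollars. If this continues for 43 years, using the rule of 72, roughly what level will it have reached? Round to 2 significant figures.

Doubling time ≈ 72/5.6 = 12.86 years.
43 years is 43/12.86 ≈ 3.34 doublings, a factor of 2^3.34 ≈ 10.13.
2535 × 10.13 ≈ 26000 billion dollars.

about 26000 billion dollars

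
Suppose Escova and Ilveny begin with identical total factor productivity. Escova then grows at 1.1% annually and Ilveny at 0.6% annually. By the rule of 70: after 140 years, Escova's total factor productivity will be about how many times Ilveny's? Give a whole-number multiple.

around 2 times

Escova pulls ahead at 0.5 pp per year, so the ratio doubles every 70/0.5 ≈ 140.00 years.
In 140 years that's 1.00 doublings: 2^1.00 ≈ 2.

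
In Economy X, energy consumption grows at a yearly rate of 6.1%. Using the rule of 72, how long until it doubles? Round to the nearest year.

At 6.1%, doubling takes about 72/6.1 = 11.80 years.

around 12 years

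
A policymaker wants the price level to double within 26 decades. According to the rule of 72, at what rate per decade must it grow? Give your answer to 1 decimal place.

around 2.8%

72 / 26 ≈ 2.77, so about 2.8% per decade.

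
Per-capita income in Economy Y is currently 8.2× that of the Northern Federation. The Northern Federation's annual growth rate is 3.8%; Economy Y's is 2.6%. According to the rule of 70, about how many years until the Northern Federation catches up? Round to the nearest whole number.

about 177 years

The growth-rate gap is 3.8% − 2.6% = 1.2 percentage points.
So the ratio between them halves every 70/1.2 ≈ 58.33 years.
An 8.2× gap takes log₂(8.2) ≈ 3.04 halvings to close: 3.04 × 58.33 ≈ 177 years.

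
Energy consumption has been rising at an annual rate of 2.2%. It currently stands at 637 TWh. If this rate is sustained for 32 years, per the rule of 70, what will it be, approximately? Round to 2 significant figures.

Doubling time ≈ 70/2.2 = 31.82 years.
32 years is 32/31.82 ≈ 1.01 doublings, a factor of 2^1.01 ≈ 2.01.
637 × 2.01 ≈ 1300 TWh.

≈ 1300 TWh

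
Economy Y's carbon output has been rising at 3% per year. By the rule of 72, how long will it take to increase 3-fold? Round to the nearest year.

approximately 38 years

Doubling time ≈ 72/3 = 24.00 years.
Reaching 3× takes log₂(3) ≈ 1.58 doublings.
1.58 × 24.00 ≈ 38 years.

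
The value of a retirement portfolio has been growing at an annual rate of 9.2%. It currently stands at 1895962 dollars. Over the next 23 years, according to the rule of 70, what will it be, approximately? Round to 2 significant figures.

around 15000000 dollars

It doubles every 70/9.2 ≈ 7.61 years, so 23 years is 3.02 doublings.
2^3.02 ≈ 8.11; 1895962 × 8.11 ≈ 15000000 dollars.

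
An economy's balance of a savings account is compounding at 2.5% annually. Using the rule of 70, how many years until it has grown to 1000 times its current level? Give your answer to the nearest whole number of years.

approximately 279 years

One doubling takes 70/2.5 = 28.00 years.
Reaching 1000× takes log₂(1000) ≈ 9.97 doublings.
9.97 × 28.00 ≈ 279 years.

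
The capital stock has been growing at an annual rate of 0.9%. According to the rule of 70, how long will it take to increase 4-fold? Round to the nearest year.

approximately 156 years

At 0.9% it doubles every 70/0.9 ≈ 77.78 years.
Getting to 4× needs 2 doublings: 2 × 77.78 ≈ 156 years.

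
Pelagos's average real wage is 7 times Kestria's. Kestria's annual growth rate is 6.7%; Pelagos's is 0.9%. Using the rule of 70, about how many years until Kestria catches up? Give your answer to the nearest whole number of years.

The growth-rate gap is 6.7% − 0.9% = 5.8 percentage points.
So the ratio between them halves every 70/5.8 ≈ 12.07 years.
A 7 times gap takes log₂(7) ≈ 2.81 halvings to close: 2.81 × 12.07 ≈ 34 years.

34 years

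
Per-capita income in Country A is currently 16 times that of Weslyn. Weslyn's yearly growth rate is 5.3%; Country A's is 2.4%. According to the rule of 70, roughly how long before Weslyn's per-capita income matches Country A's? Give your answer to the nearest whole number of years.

≈ 97 years

Weslyn gains on Country A at 5.3% − 2.4% = 2.9 points a year.
At that relative rate the gap halves every 70/2.9 ≈ 24.14 years.
A 16 times gap closes after 4 halvings: 4 × 24.14 ≈ 97 years.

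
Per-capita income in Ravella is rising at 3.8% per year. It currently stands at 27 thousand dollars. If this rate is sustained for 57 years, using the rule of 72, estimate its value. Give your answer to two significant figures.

It doubles every 72/3.8 ≈ 18.95 years, so 57 years is 3.01 doublings.
2^3.01 ≈ 8.06; 27 × 8.06 ≈ 220 thousand dollars.

220 thousand dollars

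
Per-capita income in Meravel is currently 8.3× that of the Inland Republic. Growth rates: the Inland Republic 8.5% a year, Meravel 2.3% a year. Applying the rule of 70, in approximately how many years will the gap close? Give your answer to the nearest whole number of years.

≈ 34 years

What matters is the difference: 6.2 pp.
Rule of 70 on the gap: the ratio halves every 70/6.2 ≈ 11.29 years.
An 8.3× gap takes log₂(8.3) ≈ 3.05 halvings to close: 3.05 × 11.29 ≈ 34 years.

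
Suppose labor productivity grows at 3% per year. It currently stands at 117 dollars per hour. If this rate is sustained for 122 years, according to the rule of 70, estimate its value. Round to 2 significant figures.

Doubling time ≈ 70/3 = 23.33 years.
122 years is 122/23.33 ≈ 5.23 doublings, a factor of 2^5.23 ≈ 37.53.
117 × 37.53 ≈ 4400 dollars per hour.

≈ 4400 dollars per hour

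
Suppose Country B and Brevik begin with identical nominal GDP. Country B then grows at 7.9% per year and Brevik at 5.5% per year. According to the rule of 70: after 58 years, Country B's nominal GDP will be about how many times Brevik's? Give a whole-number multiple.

Only the 2.4-point difference matters.
70/2.4 ≈ 29.17 years per doubling of the ratio; 58 years gives 1.99 doublings, so ≈ 4×.

about 4 times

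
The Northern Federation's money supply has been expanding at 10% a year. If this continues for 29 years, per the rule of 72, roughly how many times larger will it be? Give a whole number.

Doubling time ≈ 72/10 = 7.20 years.
29/7.20 ≈ 4 doublings, so about 2^4 = 16×.

around 16 times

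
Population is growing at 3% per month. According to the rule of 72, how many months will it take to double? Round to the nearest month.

approximately 24 months

At 3%, doubling takes about 72/3 = 24.00 months.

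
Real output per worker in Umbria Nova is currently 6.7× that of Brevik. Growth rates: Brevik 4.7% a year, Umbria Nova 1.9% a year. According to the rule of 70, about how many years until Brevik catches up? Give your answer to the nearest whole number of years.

roughly 69 years

The growth-rate gap is 4.7% − 1.9% = 2.8 percentage points.
So the ratio between them halves every 70/2.8 ≈ 25.00 years.
A 6.7× gap takes log₂(6.7) ≈ 2.74 halvings to close: 2.74 × 25.00 ≈ 69 years.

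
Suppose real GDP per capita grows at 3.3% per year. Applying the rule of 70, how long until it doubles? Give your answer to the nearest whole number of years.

roughly 21 years

Doubling time ≈ 70 / 3.3 = 21.21 years.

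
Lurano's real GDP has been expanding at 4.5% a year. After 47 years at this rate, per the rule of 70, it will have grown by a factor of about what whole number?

Doubling time ≈ 70/4.5 = 15.56 years.
47/15.56 ≈ 3 doublings, so about 2^3 = 8×.

about 8 times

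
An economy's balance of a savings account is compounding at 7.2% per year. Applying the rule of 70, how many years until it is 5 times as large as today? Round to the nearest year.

At 7.2% it doubles every 70/7.2 ≈ 9.72 years.
Reaching 5× takes log₂(5) ≈ 2.32 doublings.
2.32 × 9.72 ≈ 23 years.

≈ 23 years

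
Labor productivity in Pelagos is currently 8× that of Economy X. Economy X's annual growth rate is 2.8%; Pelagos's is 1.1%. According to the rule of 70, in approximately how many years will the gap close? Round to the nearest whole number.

around 124 years

Economy X gains on Pelagos at 2.8% − 1.1% = 1.7 points a year.
At that relative rate the gap halves every 70/1.7 ≈ 41.18 years.
An 8× gap closes after 3 halvings: 3 × 41.18 ≈ 124 years.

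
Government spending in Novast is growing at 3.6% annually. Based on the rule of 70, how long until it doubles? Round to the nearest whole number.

70/3.6 ≈ 19.44, so it doubles roughly every 19 years.

≈ 19 years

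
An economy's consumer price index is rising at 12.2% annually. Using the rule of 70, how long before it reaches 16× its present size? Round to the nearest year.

about 23 years

At 12.2% it doubles every 70/12.2 ≈ 5.74 years.
Getting to 16× needs 4 doublings: 4 × 5.74 ≈ 23 years.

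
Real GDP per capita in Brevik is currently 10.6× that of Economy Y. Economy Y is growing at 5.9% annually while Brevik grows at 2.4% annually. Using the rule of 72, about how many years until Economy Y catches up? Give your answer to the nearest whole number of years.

≈ 70 years

The growth-rate gap is 5.9% − 2.4% = 3.5 percentage points.
So the ratio between them halves every 72/3.5 ≈ 20.57 years.
A 10.6× gap takes log₂(10.6) ≈ 3.41 halvings to close: 3.41 × 20.57 ≈ 70 years.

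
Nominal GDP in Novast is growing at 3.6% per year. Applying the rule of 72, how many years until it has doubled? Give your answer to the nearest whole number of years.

≈ 20 years

72/3.6 ≈ 20.00, so it doubles roughly every 20 years.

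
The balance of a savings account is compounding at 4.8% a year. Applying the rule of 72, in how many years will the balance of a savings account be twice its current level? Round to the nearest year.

around 15 years

72/4.8 ≈ 15.00, so it doubles roughly every 15 years.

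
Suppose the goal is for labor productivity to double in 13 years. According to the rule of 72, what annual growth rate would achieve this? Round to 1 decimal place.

5.5%

72 / 13 ≈ 5.54, so about 5.5% annually.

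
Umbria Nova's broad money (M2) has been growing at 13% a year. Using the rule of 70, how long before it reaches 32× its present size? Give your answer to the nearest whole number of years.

One doubling takes 70/13 = 5.38 years.
32× is 5 doublings, so 5 × 5.38 ≈ 27 years.

27 years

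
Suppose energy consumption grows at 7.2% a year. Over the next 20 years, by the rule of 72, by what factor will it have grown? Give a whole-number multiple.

72/7.2 ≈ 10.00 years per doubling.
20 years fits 2 doublings: 2^2 = 4.

roughly 4 times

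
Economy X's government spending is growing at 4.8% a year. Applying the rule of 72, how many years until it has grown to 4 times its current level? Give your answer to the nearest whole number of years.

30 years

One doubling takes 72/4.8 = 15.00 years.
Getting to 4× needs 2 doublings: 2 × 15.00 ≈ 30 years.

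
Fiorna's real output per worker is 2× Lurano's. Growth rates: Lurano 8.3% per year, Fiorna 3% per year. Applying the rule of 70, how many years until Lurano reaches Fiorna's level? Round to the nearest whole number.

Lurano gains on Fiorna at 8.3% − 3% = 5.3 points a year.
At that relative rate the gap halves every 70/5.3 ≈ 13.21 years.
A 2× gap closes after 1 halving: 1 × 13.21 ≈ 13 years.

13 years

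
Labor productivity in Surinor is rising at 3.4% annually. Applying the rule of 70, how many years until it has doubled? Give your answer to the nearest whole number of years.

around 21 years

70/3.4 ≈ 20.59, so it doubles roughly every 21 years.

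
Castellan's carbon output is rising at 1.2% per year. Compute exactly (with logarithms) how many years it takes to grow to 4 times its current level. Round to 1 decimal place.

116.2 years

t = ln(4) / ln(1 + 0.012) = 1.3863 / 0.011929 ≈ 116.21.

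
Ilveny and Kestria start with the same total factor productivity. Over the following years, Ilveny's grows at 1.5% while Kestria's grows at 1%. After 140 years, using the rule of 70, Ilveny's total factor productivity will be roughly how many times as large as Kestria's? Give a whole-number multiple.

2 times

Only the 0.5-point difference matters.
70/0.5 ≈ 140.00 years per doubling of the ratio; 140 years gives 1.00 doublings, so ≈ 2×.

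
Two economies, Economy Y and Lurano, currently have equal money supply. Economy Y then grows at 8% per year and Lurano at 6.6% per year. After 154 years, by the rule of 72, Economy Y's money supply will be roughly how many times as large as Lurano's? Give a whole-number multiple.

Economy Y pulls ahead at 1.4 pp per year, so the ratio doubles every 72/1.4 ≈ 51.43 years.
In 154 years that's 2.99 doublings: 2^2.99 ≈ 8.

around 8 times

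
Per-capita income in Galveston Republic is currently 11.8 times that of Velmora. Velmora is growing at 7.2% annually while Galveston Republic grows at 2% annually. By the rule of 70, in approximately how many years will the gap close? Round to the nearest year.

about 48 years

The growth-rate gap is 7.2% − 2% = 5.2 percentage points.
So the ratio between them halves every 70/5.2 ≈ 13.46 years.
An 11.8 times gap takes log₂(11.8) ≈ 3.56 halvings to close: 3.56 × 13.46 ≈ 48 years.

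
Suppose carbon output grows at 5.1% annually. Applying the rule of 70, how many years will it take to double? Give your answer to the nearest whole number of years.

Doubling time ≈ 70 / 5.1 = 13.73 years.

roughly 14 years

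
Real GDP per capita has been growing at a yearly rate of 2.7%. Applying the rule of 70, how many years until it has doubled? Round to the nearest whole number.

At 2.7%, doubling takes about 70/2.7 = 25.93 years.

about 26 years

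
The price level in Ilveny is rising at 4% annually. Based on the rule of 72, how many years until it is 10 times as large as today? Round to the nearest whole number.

about 60 years

At 4% it doubles every 72/4 ≈ 18.00 years.
10× is log₂ 10 ≈ 3.32 doublings, so ≈ 3.32 × 18.00 = 60 years.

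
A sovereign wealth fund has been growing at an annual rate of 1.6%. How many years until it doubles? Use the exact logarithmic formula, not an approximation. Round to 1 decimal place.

t = ln(2) / ln(1 + 0.016) = 0.6931 / 0.015873 ≈ 43.67.

43.7 years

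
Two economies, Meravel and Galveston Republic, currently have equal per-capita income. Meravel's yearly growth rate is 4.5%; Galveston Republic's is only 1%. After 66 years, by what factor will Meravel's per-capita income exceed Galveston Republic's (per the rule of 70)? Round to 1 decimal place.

around 9.8 times

Meravel pulls ahead at 3.5 pp per year, so the ratio doubles every 70/3.5 ≈ 20.00 years.
In 66 years that's 3.30 doublings: 2^3.30 ≈ 9.8.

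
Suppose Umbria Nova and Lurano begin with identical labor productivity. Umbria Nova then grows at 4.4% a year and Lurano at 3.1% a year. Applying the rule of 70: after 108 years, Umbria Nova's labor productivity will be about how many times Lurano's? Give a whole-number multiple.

Only the 1.3-point difference matters.
70/1.3 ≈ 53.85 years per doubling of the ratio; 108 years gives 2.01 doublings, so ≈ 4×.

≈ 4 times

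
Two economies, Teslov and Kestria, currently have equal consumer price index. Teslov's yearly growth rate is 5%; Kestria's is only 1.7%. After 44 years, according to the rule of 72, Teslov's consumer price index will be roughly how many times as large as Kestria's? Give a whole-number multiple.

roughly 4 times

Rate gap = 5% − 1.7% = 3.3 points.
The ratio doubles every 72/3.3 ≈ 21.82 years.
44/21.82 ≈ 2.02 doublings → ratio ≈ 2^2.02 ≈ 4.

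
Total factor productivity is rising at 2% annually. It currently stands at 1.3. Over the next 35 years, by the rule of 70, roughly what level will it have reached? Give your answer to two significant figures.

Doubling time ≈ 70/2 = 35.00 years.
35 years is 35/35.00 ≈ 1.00 doublings, a factor of 2^1.00 ≈ 2.00.
1.3 × 2.00 ≈ 2.6.

approximately 2.6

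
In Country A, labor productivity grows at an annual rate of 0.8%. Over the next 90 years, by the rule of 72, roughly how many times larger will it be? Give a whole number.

Doubling time ≈ 72/0.8 = 90.00 years.
90/90.00 ≈ 1 doubling, so about 2^1 = 2×.

about 2 times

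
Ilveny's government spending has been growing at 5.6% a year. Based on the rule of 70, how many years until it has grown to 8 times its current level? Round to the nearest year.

Doubling time ≈ 70/5.6 = 12.50 years.
8× is 3 doublings, so 3 × 12.50 ≈ 38 years.

about 38 years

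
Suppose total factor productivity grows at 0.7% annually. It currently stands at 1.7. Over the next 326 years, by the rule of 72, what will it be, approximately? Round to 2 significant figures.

approximately 15

Doubling time ≈ 72/0.7 = 102.86 years.
326 years is 326/102.86 ≈ 3.17 doublings, a factor of 2^3.17 ≈ 9.00.
1.7 × 9.00 ≈ 15.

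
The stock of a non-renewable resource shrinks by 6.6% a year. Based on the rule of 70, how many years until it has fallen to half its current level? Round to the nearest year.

Falling at 6.6%, it halves about every 70/6.6 = 10.61 years.

11 years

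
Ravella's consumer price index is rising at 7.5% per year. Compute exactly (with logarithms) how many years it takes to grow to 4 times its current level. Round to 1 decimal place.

t = ln(4) / ln(1 + 0.075) = 1.3863 / 0.072321 ≈ 19.17.

19.2 years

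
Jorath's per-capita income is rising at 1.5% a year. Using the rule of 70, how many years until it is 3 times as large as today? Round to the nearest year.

roughly 74 years

One doubling takes 70/1.5 = 46.67 years.
Reaching 3× takes log₂(3) ≈ 1.58 doublings.
1.58 × 46.67 ≈ 74 years.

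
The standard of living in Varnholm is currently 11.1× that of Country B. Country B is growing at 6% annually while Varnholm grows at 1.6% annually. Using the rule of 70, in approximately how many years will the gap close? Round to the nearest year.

Country B gains on Varnholm at 6% − 1.6% = 4.4 points a year.
At that relative rate the gap halves every 70/4.4 ≈ 15.91 years.
An 11.1× gap takes log₂(11.1) ≈ 3.47 halvings to close: 3.47 × 15.91 ≈ 55 years.

≈ 55 years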